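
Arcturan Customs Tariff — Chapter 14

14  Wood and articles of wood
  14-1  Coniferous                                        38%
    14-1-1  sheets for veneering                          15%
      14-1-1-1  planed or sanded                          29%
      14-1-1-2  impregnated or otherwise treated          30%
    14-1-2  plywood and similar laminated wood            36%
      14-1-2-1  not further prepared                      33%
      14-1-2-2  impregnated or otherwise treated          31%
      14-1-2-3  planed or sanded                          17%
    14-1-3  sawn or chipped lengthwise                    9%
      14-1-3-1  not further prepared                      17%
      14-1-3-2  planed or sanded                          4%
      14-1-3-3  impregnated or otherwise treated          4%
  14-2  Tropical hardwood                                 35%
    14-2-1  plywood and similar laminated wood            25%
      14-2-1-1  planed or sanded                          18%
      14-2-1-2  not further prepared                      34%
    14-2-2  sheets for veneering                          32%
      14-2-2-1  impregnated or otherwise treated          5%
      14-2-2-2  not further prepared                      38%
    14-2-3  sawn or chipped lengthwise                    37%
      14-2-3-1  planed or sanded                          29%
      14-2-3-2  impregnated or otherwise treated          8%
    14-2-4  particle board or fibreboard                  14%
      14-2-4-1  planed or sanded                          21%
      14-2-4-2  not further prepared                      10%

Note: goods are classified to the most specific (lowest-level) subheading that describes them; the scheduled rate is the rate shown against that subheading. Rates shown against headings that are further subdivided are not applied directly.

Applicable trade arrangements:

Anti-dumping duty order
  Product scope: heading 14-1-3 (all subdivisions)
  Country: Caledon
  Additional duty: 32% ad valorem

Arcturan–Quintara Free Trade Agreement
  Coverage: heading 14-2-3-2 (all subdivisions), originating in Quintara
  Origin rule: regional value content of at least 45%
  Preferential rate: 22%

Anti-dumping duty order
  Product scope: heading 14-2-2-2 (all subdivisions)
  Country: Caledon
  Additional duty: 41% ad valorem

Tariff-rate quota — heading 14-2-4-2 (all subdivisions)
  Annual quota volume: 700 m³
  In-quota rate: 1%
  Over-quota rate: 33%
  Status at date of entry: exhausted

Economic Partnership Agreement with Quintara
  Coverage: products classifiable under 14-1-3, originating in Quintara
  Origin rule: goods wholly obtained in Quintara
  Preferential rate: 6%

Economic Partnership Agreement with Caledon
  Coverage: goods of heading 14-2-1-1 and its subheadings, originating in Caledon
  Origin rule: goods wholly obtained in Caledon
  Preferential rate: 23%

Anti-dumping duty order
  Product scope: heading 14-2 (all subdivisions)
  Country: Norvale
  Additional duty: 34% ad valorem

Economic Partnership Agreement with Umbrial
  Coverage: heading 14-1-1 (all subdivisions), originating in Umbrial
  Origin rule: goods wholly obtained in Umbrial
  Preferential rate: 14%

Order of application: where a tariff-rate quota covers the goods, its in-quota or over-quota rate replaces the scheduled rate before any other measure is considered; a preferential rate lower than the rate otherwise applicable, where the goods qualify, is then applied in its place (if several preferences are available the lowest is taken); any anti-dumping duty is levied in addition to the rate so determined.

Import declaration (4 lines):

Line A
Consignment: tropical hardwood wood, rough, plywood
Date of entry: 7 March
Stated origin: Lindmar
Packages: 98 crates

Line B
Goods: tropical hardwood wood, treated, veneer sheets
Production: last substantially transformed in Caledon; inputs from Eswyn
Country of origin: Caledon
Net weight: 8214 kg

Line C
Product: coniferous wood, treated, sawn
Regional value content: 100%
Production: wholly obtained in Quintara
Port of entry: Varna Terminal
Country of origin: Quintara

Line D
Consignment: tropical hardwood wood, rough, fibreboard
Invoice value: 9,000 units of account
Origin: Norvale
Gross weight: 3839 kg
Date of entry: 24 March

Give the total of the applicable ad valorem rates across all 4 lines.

Line A: tropical hardwood → 14-2; plywood → 14-2-1; rough → 14-2-1-2. Scheduled 34%. No special measure applies. → 34%.
Line B: tropical hardwood → 14-2; veneer sheets → 14-2-2; treated → 14-2-2-1. Scheduled 5%. Caledon agreement on 14-2-1-1: 14-2-2-1 not covered. → 5%.
Line C: coniferous → 14-1; sawn → 14-1-3; treated → 14-1-3-3. Scheduled 4%. Quintara agreement on 14-2-3-2: 14-1-3-3 not covered; Quintara agreement on 14-1-3: wholly obtained → 6% available; preference 6% not lower than 4% → no reduction. → 4%.
Line D: tropical hardwood → 14-2; fibreboard → 14-2-4; rough → 14-2-4-2. Scheduled 10%. quota on 14-2-4-2 exhausted → over-quota 33%; anti-dumping (Norvale, 14-2): +34%; total 33% + 34% = 67%. → 67%.
Sum: 34% + 5% + 4% + 67% = 110%.

110%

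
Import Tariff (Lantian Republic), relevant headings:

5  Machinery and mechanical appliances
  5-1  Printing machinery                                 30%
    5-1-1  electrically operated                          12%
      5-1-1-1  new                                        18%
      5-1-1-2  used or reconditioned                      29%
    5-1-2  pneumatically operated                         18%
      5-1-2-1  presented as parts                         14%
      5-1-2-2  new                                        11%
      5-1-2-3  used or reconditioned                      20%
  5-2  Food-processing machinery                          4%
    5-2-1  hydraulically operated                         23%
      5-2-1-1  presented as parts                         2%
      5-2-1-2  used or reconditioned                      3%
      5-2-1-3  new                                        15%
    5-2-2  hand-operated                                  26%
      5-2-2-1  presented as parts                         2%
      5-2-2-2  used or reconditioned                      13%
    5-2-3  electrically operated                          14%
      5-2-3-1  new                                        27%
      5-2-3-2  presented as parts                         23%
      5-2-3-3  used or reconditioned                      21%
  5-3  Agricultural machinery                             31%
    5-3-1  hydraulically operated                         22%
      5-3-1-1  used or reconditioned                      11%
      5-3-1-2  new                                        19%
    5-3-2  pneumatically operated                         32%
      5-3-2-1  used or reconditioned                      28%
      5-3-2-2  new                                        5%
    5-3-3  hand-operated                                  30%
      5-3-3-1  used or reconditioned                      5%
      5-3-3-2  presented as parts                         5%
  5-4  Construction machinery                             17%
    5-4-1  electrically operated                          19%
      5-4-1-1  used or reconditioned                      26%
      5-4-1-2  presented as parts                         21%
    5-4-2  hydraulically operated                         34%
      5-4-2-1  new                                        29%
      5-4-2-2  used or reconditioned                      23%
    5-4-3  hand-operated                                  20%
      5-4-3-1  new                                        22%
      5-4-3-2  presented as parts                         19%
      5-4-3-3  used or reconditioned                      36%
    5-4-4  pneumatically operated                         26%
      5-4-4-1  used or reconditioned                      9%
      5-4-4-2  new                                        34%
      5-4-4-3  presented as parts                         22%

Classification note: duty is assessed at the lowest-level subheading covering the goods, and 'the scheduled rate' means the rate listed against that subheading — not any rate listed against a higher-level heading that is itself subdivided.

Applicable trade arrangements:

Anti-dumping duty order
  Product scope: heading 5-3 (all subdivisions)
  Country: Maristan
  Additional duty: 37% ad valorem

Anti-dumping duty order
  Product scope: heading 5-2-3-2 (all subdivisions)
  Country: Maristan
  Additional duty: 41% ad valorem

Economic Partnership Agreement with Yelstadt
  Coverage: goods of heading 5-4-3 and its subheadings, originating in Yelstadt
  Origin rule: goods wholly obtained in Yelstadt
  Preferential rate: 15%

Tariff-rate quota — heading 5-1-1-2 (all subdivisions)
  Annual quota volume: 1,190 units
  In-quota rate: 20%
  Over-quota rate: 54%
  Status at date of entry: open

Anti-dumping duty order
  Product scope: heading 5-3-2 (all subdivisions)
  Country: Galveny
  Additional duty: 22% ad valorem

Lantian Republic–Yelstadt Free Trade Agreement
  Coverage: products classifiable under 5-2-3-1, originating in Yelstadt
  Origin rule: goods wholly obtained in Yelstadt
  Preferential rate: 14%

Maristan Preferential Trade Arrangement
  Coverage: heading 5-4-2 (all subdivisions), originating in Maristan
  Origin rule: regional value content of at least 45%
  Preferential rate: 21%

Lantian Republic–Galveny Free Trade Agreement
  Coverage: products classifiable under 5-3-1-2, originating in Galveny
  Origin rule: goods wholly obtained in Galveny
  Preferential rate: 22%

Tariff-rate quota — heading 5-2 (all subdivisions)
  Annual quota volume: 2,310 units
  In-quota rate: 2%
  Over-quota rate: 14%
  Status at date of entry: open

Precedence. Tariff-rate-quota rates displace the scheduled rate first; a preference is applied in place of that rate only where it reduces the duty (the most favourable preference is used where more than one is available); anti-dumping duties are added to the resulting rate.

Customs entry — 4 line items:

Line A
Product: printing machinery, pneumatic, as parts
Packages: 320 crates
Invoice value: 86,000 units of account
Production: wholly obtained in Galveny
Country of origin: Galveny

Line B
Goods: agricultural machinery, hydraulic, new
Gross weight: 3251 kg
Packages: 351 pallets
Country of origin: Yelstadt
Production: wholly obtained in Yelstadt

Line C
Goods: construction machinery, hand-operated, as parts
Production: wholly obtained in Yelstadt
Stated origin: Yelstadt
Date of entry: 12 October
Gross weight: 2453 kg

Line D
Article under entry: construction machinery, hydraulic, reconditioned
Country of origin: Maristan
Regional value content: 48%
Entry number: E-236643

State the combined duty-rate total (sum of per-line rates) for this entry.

69%

Line A: printing → 5-1; pneumatic → 5-1-2; as parts → 5-1-2-1. Scheduled 14%. Galveny agreement on 5-3-1-2: 5-1-2-1 not covered. → 14%.
Line B: agricultural → 5-3; hydraulic → 5-3-1; new → 5-3-1-2. Scheduled 19%. Yelstadt agreement on 5-4-3: 5-3-1-2 not covered; Yelstadt agreement on 5-2-3-1: 5-3-1-2 not covered. → 19%.
Line C: construction → 5-4; hand-operated → 5-4-3; as parts → 5-4-3-2. Scheduled 19%. Yelstadt agreement on 5-4-3: wholly obtained → 15% available; Yelstadt agreement on 5-2-3-1: 5-4-3-2 not covered; preferential 15%. → 15%.
Line D: construction → 5-4; hydraulic → 5-4-2; reconditioned → 5-4-2-2. Scheduled 23%. Maristan agreement on 5-4-2: RVC ≥ 45% → 21% available; preferential 21%. → 21%.
Sum: 14% + 19% + 15% + 21% = 69%.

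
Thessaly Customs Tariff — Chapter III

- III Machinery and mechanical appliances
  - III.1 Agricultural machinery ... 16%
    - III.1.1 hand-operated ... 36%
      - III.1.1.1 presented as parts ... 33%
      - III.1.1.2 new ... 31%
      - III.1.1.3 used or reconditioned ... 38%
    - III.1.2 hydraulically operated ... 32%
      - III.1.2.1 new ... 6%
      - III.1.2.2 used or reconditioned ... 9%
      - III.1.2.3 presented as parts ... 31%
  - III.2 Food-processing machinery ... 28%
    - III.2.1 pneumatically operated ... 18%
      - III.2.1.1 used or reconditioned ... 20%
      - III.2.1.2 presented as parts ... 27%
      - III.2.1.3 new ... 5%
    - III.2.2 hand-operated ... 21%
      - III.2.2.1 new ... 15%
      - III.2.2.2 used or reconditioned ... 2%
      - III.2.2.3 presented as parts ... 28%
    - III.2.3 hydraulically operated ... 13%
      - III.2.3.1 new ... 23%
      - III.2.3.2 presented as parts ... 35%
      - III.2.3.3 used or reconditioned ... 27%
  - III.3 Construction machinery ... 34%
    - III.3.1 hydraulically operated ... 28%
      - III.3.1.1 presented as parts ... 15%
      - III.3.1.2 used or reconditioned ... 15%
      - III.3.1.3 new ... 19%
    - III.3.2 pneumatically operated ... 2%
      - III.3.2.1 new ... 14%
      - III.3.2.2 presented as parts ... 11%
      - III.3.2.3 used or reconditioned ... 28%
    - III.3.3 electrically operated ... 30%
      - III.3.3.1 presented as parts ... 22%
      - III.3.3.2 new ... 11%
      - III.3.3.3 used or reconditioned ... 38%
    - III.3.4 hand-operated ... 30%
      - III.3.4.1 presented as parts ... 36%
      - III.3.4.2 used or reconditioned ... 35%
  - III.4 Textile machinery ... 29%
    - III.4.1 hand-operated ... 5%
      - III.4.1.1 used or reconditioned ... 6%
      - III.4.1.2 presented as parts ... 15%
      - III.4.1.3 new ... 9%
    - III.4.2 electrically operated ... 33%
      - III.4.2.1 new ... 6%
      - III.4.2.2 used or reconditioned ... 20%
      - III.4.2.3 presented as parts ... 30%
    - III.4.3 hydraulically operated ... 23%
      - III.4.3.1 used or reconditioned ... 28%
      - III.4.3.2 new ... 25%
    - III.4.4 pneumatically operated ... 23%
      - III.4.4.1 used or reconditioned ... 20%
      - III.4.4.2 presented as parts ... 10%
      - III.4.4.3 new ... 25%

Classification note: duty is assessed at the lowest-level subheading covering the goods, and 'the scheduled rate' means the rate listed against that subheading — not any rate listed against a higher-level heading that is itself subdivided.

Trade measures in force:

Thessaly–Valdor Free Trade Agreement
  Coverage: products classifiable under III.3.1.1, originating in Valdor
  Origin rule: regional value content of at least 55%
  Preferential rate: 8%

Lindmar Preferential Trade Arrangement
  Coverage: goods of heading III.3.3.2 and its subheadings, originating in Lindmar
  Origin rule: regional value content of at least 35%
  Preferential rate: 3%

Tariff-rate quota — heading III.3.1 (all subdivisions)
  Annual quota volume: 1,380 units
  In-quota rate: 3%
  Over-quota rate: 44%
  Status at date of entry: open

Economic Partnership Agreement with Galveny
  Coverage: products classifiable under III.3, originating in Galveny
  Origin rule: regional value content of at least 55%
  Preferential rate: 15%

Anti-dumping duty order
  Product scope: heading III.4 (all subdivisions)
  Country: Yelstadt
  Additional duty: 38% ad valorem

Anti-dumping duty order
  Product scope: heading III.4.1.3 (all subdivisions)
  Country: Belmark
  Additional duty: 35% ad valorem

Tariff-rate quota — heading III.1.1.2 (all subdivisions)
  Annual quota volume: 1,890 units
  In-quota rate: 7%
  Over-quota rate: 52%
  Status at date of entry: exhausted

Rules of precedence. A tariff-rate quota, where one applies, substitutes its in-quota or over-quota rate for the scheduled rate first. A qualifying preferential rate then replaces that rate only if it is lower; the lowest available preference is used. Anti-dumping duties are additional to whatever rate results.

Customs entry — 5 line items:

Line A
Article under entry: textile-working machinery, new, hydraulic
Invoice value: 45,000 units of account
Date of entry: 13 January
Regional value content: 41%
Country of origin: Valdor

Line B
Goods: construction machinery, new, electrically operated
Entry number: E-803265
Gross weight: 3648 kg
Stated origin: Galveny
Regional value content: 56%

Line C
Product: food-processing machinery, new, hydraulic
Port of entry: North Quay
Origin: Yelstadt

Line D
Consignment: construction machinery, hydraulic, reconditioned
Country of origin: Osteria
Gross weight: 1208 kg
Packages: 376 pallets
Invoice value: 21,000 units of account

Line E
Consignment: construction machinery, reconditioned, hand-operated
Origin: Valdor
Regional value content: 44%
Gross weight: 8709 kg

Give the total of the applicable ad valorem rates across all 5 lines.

Line A: textile-working → III.4; hydraulic → III.4.3; new → III.4.3.2. Scheduled 25%. Valdor agreement on III.3.1.1: III.4.3.2 not covered. → 25%.
Line B: construction → III.3; electrically operated → III.3.3; new → III.3.3.2. Scheduled 11%. Galveny agreement on III.3: RVC ≥ 55% → 15% available; preference 15% not lower than 11% → no reduction. → 11%.
Line C: food-processing → III.2; hydraulic → III.2.3; new → III.2.3.1. Scheduled 23%. No special measure applies. → 23%.
Line D: construction → III.3; hydraulic → III.3.1; reconditioned → III.3.1.2. Scheduled 15%. quota on III.3.1 open → in-quota 3%. → 3%.
Line E: construction → III.3; hand-operated → III.3.4; reconditioned → III.3.4.2. Scheduled 35%. Valdor agreement on III.3.1.1: III.3.4.2 not covered. → 35%.
Sum: 25% + 11% + 23% + 3% + 35% = 97%.

97%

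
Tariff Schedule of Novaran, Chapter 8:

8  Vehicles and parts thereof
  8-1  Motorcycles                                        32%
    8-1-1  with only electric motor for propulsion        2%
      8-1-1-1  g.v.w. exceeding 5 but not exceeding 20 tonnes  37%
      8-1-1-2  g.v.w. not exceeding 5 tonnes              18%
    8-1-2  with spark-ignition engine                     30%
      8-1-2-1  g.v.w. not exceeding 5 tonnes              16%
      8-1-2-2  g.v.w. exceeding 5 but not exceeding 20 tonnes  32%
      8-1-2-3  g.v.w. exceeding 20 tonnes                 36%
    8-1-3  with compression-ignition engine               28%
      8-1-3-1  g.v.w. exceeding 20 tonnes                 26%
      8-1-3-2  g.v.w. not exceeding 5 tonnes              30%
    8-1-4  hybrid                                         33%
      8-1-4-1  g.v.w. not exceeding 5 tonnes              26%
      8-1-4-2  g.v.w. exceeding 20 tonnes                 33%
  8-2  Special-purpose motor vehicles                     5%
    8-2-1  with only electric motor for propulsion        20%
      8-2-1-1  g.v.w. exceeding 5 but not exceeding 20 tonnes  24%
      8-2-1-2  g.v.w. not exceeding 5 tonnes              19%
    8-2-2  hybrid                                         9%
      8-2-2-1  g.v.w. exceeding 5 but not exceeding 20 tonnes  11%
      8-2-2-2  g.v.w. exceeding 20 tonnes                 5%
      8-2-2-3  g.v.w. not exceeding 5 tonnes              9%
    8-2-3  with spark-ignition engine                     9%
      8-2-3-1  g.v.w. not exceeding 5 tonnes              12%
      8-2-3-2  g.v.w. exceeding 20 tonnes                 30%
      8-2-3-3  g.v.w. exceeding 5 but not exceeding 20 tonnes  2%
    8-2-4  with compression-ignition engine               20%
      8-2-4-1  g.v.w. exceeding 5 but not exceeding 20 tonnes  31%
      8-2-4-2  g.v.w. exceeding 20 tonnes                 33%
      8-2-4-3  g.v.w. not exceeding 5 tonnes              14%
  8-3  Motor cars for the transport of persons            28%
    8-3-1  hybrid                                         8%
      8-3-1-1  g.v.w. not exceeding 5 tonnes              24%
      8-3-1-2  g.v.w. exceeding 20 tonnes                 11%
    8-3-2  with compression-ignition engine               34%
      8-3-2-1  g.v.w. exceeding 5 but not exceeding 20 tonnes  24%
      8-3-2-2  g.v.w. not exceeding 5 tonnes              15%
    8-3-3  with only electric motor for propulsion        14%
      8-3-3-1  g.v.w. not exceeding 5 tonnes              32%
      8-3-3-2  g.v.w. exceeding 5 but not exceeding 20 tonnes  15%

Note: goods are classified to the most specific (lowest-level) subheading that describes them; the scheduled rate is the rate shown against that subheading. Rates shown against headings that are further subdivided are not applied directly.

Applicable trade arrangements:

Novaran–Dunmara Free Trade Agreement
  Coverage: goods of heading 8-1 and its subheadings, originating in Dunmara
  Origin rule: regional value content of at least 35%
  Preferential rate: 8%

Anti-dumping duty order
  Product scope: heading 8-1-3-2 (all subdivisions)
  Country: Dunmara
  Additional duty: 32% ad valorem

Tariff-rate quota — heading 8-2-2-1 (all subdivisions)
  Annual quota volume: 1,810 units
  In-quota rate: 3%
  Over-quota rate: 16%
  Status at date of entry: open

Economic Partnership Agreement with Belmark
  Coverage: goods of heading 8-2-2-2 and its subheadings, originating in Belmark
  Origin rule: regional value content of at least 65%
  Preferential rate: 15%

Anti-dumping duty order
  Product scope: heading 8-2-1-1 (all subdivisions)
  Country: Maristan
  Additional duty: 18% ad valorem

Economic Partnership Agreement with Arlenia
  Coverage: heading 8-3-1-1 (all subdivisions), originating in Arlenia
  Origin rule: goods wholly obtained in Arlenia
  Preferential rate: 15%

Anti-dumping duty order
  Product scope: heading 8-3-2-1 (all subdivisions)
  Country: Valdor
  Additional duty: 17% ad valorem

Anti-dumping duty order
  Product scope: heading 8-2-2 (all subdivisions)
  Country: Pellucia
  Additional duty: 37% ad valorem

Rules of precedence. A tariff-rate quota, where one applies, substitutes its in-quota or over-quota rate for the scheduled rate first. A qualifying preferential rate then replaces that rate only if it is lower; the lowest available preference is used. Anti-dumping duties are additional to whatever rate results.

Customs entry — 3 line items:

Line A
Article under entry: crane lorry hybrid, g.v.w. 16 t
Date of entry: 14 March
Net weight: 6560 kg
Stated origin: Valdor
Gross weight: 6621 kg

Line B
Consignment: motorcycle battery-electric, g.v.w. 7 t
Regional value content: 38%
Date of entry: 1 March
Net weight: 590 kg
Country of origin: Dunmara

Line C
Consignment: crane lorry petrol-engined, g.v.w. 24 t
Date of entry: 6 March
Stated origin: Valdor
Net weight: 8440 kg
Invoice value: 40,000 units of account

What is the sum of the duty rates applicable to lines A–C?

41%

Line A: crane lorry → 8-2; hybrid → 8-2-2; g.v.w. 16 t → 8-2-2-1. Scheduled 11%. quota on 8-2-2-1 open → in-quota 3%. → 3%.
Line B: motorcycle → 8-1; battery-electric → 8-1-1; g.v.w. 7 t → 8-1-1-1. Scheduled 37%. Dunmara agreement on 8-1: RVC ≥ 35% → 8% available; preferential 8%. → 8%.
Line C: crane lorry → 8-2; petrol-engined → 8-2-3; g.v.w. 24 t → 8-2-3-2. Scheduled 30%. No special measure applies. → 30%.
Sum: 3% + 8% + 30% = 41%.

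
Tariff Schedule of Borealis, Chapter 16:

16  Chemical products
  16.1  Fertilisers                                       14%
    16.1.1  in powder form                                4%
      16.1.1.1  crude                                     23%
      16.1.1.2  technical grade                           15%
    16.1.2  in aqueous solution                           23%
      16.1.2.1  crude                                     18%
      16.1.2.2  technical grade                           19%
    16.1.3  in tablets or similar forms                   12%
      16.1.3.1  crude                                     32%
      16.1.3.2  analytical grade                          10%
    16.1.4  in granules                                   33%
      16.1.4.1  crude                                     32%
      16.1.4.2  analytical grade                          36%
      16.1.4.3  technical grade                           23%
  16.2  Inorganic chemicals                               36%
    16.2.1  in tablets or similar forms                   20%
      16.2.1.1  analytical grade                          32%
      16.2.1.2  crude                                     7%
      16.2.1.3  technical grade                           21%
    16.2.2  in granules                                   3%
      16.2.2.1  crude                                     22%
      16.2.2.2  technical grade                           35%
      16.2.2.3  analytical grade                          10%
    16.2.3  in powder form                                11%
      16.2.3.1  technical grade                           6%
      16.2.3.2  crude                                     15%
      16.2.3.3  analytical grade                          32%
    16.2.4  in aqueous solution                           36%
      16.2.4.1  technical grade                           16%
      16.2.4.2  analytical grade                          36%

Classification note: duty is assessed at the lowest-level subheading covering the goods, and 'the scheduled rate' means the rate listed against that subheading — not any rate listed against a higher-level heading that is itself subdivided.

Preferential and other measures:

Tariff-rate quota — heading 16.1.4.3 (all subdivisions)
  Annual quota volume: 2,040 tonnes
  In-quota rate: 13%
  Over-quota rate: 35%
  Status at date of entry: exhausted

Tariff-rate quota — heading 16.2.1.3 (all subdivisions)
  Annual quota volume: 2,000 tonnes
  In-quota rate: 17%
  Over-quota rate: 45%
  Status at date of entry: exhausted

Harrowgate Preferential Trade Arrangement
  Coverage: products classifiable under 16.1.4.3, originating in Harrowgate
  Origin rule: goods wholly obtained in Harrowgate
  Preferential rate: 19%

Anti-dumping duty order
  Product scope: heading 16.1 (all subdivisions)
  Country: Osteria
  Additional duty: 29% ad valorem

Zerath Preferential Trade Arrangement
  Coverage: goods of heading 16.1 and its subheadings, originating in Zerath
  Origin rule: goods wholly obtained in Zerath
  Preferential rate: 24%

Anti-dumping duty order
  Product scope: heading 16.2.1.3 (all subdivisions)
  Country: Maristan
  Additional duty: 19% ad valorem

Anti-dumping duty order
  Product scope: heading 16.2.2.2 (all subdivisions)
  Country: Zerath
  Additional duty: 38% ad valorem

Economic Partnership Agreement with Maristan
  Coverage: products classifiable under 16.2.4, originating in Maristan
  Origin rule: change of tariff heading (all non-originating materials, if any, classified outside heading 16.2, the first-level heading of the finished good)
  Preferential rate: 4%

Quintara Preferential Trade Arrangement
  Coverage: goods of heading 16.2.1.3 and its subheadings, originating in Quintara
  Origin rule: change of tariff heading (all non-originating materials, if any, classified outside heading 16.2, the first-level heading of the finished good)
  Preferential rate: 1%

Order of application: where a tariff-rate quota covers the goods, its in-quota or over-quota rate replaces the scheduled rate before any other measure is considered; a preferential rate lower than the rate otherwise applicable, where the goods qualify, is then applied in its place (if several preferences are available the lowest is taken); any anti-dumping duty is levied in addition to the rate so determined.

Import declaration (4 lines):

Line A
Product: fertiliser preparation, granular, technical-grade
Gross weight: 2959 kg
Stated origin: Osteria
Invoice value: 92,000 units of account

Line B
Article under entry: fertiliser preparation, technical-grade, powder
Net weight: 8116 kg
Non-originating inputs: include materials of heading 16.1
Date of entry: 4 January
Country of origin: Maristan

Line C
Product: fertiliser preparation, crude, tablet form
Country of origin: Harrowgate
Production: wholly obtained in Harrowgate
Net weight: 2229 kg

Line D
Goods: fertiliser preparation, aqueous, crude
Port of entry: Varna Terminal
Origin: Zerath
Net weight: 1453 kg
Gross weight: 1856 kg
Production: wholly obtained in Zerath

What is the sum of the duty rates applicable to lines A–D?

Line A: fertiliser → 16.1; granular → 16.1.4; technical-grade → 16.1.4.3. Scheduled 23%. quota on 16.1.4.3 exhausted → over-quota 35%; anti-dumping (Osteria, 16.1): +29%; total 35% + 29% = 64%. → 64%.
Line B: fertiliser → 16.1; powder → 16.1.1; technical-grade → 16.1.1.2. Scheduled 15%. Maristan agreement on 16.2.4: 16.1.1.2 not covered. → 15%.
Line C: fertiliser → 16.1; tablet form → 16.1.3; crude → 16.1.3.1. Scheduled 32%. Harrowgate agreement on 16.1.4.3: 16.1.3.1 not covered. → 32%.
Line D: fertiliser → 16.1; aqueous → 16.1.2; crude → 16.1.2.1. Scheduled 18%. Zerath agreement on 16.1: wholly obtained → 24% available; preference 24% not lower than 18% → no reduction. → 18%.
Sum: 64% + 15% + 32% + 18% = 129%.

129%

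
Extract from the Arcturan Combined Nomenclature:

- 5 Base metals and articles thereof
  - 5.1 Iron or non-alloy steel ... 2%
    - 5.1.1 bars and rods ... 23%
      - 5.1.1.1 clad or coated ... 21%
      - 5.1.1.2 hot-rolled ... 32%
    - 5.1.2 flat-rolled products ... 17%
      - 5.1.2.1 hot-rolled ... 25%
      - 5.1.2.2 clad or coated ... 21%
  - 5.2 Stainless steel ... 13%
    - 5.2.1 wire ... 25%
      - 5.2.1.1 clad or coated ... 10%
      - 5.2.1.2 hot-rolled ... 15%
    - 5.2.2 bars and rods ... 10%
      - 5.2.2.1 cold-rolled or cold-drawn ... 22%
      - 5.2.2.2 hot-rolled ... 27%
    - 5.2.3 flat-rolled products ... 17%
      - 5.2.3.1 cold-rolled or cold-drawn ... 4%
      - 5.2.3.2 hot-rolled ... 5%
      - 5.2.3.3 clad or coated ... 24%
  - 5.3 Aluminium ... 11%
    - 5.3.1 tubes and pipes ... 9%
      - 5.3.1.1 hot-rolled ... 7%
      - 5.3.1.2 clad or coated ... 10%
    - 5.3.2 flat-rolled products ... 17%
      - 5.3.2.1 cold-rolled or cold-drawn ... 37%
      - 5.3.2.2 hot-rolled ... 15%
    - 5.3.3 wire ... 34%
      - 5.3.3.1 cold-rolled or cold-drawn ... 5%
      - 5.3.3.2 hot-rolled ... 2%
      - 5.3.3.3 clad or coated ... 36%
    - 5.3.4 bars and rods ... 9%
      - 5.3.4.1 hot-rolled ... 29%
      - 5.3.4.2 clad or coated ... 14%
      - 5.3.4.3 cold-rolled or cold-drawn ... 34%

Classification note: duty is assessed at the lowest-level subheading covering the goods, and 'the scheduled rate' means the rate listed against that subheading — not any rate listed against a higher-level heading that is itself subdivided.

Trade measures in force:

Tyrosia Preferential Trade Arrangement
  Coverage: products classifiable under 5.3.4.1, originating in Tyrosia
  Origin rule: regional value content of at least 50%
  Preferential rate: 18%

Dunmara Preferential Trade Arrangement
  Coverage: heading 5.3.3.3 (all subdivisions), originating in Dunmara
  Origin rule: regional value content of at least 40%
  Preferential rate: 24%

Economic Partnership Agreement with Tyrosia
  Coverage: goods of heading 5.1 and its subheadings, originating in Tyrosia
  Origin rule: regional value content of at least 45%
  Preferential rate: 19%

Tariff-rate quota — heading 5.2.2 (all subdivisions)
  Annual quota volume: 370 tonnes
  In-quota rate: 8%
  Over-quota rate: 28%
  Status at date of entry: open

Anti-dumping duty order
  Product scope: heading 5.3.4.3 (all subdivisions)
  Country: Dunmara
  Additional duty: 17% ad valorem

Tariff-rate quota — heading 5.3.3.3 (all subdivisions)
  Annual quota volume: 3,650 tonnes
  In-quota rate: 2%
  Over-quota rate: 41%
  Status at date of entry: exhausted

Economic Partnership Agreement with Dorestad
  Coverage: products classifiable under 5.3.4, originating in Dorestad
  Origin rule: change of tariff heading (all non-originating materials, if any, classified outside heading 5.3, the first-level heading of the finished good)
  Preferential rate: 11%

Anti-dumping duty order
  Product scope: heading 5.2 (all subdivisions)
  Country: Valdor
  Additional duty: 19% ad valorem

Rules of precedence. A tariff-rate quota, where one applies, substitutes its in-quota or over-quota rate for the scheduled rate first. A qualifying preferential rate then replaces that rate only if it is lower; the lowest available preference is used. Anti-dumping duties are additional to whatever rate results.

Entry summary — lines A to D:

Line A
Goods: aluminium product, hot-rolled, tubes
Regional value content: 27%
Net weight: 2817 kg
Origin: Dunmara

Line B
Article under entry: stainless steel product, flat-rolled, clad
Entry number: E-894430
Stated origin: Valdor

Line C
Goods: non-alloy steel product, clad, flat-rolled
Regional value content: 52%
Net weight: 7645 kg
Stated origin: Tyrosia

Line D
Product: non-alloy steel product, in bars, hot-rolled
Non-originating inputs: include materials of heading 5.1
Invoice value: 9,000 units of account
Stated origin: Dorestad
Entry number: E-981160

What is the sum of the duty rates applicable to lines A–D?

Line A: aluminium → 5.3; tubes → 5.3.1; hot-rolled → 5.3.1.1. Scheduled 7%. Dunmara agreement on 5.3.3.3: 5.3.1.1 not covered. → 7%.
Line B: stainless steel → 5.2; flat-rolled → 5.2.3; clad → 5.2.3.3. Scheduled 24%. anti-dumping (Valdor, 5.2): +19%; total 24% + 19% = 43%. → 43%.
Line C: non-alloy steel → 5.1; flat-rolled → 5.1.2; clad → 5.1.2.2. Scheduled 21%. Tyrosia agreement on 5.3.4.1: 5.1.2.2 not covered; Tyrosia agreement on 5.1: RVC ≥ 45% → 19% available; preferential 19%. → 19%.
Line D: non-alloy steel → 5.1; in bars → 5.1.1; hot-rolled → 5.1.1.2. Scheduled 32%. Dorestad agreement on 5.3.4: 5.1.1.2 not covered. → 32%.
Sum: 7% + 43% + 19% + 32% = 101%.

101%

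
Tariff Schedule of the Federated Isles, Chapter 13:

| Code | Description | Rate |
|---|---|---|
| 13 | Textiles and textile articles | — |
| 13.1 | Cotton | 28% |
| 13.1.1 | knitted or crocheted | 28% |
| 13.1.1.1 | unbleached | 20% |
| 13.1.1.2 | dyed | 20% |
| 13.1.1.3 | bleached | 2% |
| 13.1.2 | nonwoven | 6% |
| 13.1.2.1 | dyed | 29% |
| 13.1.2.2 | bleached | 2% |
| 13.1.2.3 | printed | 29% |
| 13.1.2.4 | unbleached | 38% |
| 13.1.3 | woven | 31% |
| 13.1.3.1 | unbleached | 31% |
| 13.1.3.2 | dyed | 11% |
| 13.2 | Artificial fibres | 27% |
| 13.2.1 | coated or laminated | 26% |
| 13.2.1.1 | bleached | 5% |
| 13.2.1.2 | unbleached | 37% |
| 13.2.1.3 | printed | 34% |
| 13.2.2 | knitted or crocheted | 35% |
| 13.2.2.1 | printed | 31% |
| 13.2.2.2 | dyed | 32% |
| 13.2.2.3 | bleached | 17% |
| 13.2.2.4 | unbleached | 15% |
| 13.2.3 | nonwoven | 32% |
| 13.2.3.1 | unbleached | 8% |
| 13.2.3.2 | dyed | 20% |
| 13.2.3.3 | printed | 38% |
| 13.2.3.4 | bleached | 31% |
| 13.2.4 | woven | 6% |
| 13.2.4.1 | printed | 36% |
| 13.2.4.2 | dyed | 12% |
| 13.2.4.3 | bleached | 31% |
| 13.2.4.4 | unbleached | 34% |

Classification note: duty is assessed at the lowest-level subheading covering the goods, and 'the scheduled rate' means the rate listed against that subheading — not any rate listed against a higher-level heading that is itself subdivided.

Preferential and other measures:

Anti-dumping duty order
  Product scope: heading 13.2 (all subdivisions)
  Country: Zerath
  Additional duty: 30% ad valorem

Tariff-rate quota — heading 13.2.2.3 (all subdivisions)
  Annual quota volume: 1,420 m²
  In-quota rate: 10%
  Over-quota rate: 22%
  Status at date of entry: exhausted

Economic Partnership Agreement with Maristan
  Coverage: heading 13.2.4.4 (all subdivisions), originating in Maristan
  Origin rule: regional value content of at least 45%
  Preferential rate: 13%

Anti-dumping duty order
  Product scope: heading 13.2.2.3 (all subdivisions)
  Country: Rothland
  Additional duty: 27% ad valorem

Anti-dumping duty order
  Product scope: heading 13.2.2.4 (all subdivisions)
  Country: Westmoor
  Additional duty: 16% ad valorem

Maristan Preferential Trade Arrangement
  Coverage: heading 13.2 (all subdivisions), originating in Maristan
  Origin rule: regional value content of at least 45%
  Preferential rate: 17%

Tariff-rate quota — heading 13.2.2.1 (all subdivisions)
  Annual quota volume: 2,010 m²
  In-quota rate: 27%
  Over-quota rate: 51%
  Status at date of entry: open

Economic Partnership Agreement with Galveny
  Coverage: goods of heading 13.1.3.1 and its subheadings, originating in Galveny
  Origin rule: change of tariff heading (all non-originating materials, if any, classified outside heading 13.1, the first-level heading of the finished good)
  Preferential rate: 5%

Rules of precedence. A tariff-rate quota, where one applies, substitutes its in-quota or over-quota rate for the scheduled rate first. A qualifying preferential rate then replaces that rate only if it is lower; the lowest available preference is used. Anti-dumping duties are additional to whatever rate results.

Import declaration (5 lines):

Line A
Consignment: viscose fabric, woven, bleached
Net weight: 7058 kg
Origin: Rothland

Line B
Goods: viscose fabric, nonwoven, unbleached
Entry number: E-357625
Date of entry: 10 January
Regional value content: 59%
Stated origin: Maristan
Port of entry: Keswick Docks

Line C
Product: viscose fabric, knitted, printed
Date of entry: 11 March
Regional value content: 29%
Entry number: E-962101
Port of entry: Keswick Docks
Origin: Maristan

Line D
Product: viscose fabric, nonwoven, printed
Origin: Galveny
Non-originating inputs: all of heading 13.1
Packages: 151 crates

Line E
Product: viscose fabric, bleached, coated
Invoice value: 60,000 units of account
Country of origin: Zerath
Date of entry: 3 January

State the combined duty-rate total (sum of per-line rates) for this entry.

Line A: viscose → 13.2; woven → 13.2.4; bleached → 13.2.4.3. Scheduled 31%. No special measure applies. → 31%.
Line B: viscose → 13.2; nonwoven → 13.2.3; unbleached → 13.2.3.1. Scheduled 8%. Maristan agreement on 13.2.4.4: 13.2.3.1 not covered; Maristan agreement on 13.2: RVC ≥ 45% → 17% available; preference 17% not lower than 8% → no reduction. → 8%.
Line C: viscose → 13.2; knitted → 13.2.2; printed → 13.2.2.1. Scheduled 31%. quota on 13.2.2.1 open → in-quota 27%; Maristan agreement on 13.2.4.4: 13.2.2.1 not covered; Maristan agreement on 13.2: RVC < 45%. → 27%.
Line D: viscose → 13.2; nonwoven → 13.2.3; printed → 13.2.3.3. Scheduled 38%. Galveny agreement on 13.1.3.1: 13.2.3.3 not covered. → 38%.
Line E: viscose → 13.2; coated → 13.2.1; bleached → 13.2.1.1. Scheduled 5%. anti-dumping (Zerath, 13.2): +30%; total 5% + 30% = 35%. → 35%.
Sum: 31% + 8% + 27% + 38% + 35% = 139%.

139%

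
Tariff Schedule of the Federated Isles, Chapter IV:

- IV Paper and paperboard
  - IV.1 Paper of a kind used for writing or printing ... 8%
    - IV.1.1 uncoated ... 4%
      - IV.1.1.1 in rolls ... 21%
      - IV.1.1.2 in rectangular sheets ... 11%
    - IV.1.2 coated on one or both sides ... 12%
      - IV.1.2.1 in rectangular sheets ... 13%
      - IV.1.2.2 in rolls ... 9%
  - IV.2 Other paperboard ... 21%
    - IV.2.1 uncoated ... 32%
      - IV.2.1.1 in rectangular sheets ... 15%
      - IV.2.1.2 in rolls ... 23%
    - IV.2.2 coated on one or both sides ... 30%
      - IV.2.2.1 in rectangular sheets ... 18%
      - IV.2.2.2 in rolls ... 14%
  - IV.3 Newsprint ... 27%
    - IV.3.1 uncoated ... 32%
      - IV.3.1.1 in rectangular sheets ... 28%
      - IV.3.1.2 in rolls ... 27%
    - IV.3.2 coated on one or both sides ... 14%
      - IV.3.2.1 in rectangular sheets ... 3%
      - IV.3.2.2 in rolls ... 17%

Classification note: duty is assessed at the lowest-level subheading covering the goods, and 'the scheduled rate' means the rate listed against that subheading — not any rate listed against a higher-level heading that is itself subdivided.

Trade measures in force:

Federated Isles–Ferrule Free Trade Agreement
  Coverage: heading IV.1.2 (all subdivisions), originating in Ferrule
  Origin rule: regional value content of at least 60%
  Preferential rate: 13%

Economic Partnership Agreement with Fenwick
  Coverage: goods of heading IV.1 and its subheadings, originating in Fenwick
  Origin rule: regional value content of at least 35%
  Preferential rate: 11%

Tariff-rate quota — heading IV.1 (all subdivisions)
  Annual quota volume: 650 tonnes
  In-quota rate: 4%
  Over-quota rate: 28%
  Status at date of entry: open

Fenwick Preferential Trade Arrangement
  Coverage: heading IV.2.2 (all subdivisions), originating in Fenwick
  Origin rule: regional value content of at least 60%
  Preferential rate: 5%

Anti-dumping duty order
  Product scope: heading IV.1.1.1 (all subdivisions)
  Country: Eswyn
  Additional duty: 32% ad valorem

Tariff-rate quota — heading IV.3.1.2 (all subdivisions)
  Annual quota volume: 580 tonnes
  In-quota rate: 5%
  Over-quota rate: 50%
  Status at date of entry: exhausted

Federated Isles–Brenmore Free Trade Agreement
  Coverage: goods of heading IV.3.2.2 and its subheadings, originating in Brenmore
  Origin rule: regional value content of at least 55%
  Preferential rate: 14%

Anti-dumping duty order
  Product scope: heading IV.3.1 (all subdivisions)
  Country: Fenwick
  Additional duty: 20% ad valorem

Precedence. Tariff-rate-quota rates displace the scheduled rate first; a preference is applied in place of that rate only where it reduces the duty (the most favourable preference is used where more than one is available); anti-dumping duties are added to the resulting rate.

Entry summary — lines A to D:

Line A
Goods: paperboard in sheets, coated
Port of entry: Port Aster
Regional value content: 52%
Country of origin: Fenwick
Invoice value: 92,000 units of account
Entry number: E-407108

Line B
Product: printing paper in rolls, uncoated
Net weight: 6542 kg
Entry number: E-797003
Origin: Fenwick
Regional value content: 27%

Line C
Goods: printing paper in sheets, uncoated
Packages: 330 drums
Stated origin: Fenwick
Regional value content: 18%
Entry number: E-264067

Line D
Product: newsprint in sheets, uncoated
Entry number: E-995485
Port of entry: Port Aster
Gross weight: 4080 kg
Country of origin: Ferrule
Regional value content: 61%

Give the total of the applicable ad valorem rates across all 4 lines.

Line A: paperboard → IV.2; coated → IV.2.2; in sheets → IV.2.2.1. Scheduled 18%. Fenwick agreement on IV.1: IV.2.2.1 not covered; Fenwick agreement on IV.2.2: RVC < 60%. → 18%.
Line B: printing paper → IV.1; uncoated → IV.1.1; in rolls → IV.1.1.1. Scheduled 21%. quota on IV.1 open → in-quota 4%; Fenwick agreement on IV.1: RVC < 35%; Fenwick agreement on IV.2.2: IV.1.1.1 not covered. → 4%.
Line C: printing paper → IV.1; uncoated → IV.1.1; in sheets → IV.1.1.2. Scheduled 11%. quota on IV.1 open → in-quota 4%; Fenwick agreement on IV.1: RVC < 35%; Fenwick agreement on IV.2.2: IV.1.1.2 not covered. → 4%.
Line D: newsprint → IV.3; uncoated → IV.3.1; in sheets → IV.3.1.1. Scheduled 28%. Ferrule agreement on IV.1.2: IV.3.1.1 not covered. → 28%.
Sum: 18% + 4% + 4% + 28% = 54%.

54%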